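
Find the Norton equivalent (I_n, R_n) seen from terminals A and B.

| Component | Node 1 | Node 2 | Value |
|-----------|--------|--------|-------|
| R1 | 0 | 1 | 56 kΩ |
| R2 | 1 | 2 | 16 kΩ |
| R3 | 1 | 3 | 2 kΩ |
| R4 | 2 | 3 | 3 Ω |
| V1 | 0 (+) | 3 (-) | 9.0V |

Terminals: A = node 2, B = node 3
Find the Thévenin equivalent first; then I_n = V_th/R_th and R_n = R_th.
Step 1 — V_th is the open-circuit voltage V_A - V_B (nothing connected across the terminals).
Nodal analysis, taking node 3 as the 0 V reference.
Source V1 fixes V_0 = 9 V.
KCL at each unknown node (sum of currents leaving = 0; resistances in Ω):
  Node 1: (V_1 - 9)/56000 + (V_1 - V_2)/16000 + (V_1 - 0)/2000 = 0
  Node 2: (V_2 - V_1)/16000 + (V_2 - 0)/3 = 0
Collecting terms (coefficients in siemens):
  0.0005804·V_1 - 0.0000625·V_2 = 0.0001607
  0.3334·V_2 - 0.0000625·V_1 = 0
Determinant D = (0.0005804)(0.3334) - (-0.0000625)(-0.0000625) = 0.0001935
V_1 = [(0.0001607)(0.3334) - (-0.0000625)(0)]/D = 0.2769 V
V_2 = [(0.0005804)(0) - (0.0001607)(-0.0000625)]/D = 0.00005191 V
V_th = V_2 - V_3 = 0.00005191 - 0 = 0.00005191 V
Step 2 — R_th: zero the source — replace V1 by a short circuit (node 3 merges into node 0) — and find the resistance seen between A (node 2) and B (node 0).
Reduce the network between node 2 (A) and node 0 (B) by series/parallel combination:
  Rp1 = R1 ‖ R3 (parallel, both between nodes 0 and 1) = 1/(1/56000 + 1/2000) = 1931 Ω
  Rs1 = R2 + Rp1 (series, joined only at node 1) = 16000 + 1931 = 17930 Ω
  Rp2 = R4 ‖ Rs1 (parallel, both between nodes 0 and 2) = 1/(1/3 + 1/17930) = 2.999 Ω
R_th = 2.999 Ω
I_n = V_th/R_th = 0.00005191/2.999 = 0.00001731 A, and R_n = R_th = 2.999 Ω

Final answer: I_n = 1.731e-05 A, R_n = 2.999 Ω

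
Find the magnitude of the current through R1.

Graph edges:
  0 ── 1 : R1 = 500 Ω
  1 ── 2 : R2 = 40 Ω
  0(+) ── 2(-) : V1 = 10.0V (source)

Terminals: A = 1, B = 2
Nodal analysis, taking node 2 as the 0 V reference.
Source V1 fixes V_0 = 10 V.
KCL at each unknown node (sum of currents leaving = 0; resistances in Ω):
  Node 1: (V_1 - 10)/500 + (V_1 - 0)/40 = 0
Collecting terms: 0.027 × V_1 = 0.02  =>  V_1 = 0.7407 V
I_R1 = (V_0 - V_1)/R1 = (10 - 0.7407)/500 = 0.01852 A
|I_R1| = 0.01852 A

Final answer: |I_R1| = 0.01852 A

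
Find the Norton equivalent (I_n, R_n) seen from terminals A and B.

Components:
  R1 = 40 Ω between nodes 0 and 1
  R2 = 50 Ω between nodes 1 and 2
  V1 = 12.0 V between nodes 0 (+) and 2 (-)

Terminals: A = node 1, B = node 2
Find the Thévenin equivalent first; then I_n = V_th/R_th and R_n = R_th.
Step 1 — V_th is the open-circuit voltage V_A - V_B (nothing connected across the terminals).
Nodal analysis, taking node 2 as the 0 V reference.
Source V1 fixes V_0 = 12 V.
KCL at each unknown node (sum of currents leaving = 0; resistances in Ω):
  Node 1: (V_1 - 12)/40 + (V_1 - 0)/50 = 0
Collecting terms: 0.045 × V_1 = 0.3  =>  V_1 = 6.667 V
V_th = V_1 - V_2 = 6.667 - 0 = 6.667 V
Step 2 — R_th: zero the source — replace V1 by a short circuit (node 2 merges into node 0) — and find the resistance seen between A (node 1) and B (node 0).
Reduce the network between node 1 (A) and node 0 (B) by series/parallel combination:
  Rp1 = R1 ‖ R2 (parallel, both between nodes 0 and 1) = 1/(1/40 + 1/50) = 22.22 Ω
R_th = 22.22 Ω
I_n = V_th/R_th = 6.667/22.22 = 0.3 A, and R_n = R_th = 22.22 Ω

Final answer: I_n = 0.3 A, R_n = 22.22 Ω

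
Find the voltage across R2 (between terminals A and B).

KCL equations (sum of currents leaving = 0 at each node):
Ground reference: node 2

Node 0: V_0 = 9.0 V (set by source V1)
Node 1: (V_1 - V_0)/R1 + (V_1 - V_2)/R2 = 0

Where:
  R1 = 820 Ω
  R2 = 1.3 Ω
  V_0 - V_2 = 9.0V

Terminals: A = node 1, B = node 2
R1 and R2 are in series across V1 (node 0 → node 1 → node 2), and the output A–B is taken across R2, so this is a voltage divider.
Series current: I = V1/(R1 + R2) = 9/(820 + 1.3) = 9/821.3 = 0.01096 A
V_R2 = I × R2 = V1 × R2/(R1 + R2) = 9 × 1.3/821.3 = 0.01425 V

Final answer: 0.01425 V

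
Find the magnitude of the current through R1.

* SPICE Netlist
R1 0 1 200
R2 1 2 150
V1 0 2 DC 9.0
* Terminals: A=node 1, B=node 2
Nodal analysis, taking node 2 as the 0 V reference.
Source V1 fixes V_0 = 9 V.
KCL at each unknown node (sum of currents leaving = 0; resistances in Ω):
  Node 1: (V_1 - 9)/200 + (V_1 - 0)/150 = 0
Collecting terms: 0.01167 × V_1 = 0.045  =>  V_1 = 3.857 V
I_R1 = (V_0 - V_1)/R1 = (9 - 3.857)/200 = 0.02571 A
|I_R1| = 0.02571 A

Final answer: |I_R1| = 0.02571 A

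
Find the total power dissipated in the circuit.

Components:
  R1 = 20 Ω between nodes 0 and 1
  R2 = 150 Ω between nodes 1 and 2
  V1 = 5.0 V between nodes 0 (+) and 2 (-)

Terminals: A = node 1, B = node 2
Nodal analysis, taking node 2 as the 0 V reference.
Source V1 fixes V_0 = 5 V.
KCL at each unknown node (sum of currents leaving = 0; resistances in Ω):
  Node 1: (V_1 - 5)/20 + (V_1 - 0)/150 = 0
Collecting terms: 0.05667 × V_1 = 0.25  =>  V_1 = 4.412 V
Power in each resistor, P = (ΔV)²/R:
  P_R1 = (5 - 4.412)²/20 = 0.0173 W
  P_R2 = (4.412 - 0)²/150 = 0.1298 W
P_total = P_R1 + P_R2 = 0.1471 W

Final answer: 0.1471 W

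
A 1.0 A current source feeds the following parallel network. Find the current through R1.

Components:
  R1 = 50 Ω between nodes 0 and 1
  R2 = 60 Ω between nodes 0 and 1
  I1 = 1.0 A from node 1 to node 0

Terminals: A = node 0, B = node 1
All resistors sit directly between nodes 0 and 1, so they are in parallel and share one voltage V; the full source current 1 A splits among them.
1/R_par = 1/50 + 1/60 = 0.03667 S  =>  R_par = 27.27 Ω
V = I × R_par = 1 × 27.27 = 27.27 V
I_R1 = V/R1 = 27.27/50 = 0.5455 A

Final answer: 0.5455 A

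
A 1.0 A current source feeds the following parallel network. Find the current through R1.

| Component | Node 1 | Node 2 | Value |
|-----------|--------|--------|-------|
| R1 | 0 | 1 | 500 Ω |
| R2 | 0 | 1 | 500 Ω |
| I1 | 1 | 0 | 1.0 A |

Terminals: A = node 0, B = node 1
All resistors sit directly between nodes 0 and 1, so they are in parallel and share one voltage V; the full source current 1 A splits among them.
1/R_par = 1/500 + 1/500 = 0.004 S  =>  R_par = 250 Ω
V = I × R_par = 1 × 250 = 250 V
I_R1 = V/R1 = 250/500 = 0.5 A

Final answer: 0.5 A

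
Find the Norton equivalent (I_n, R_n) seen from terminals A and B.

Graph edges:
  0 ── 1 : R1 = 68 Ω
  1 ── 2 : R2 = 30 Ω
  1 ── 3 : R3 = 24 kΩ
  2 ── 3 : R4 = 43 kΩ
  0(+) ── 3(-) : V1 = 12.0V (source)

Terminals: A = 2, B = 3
Find the Thévenin equivalent first; then I_n = V_th/R_th and R_n = R_th.
Step 1 — V_th is the open-circuit voltage V_A - V_B (nothing connected across the terminals).
Nodal analysis, taking node 3 as the 0 V reference.
Source V1 fixes V_0 = 12 V.
KCL at each unknown node (sum of currents leaving = 0; resistances in Ω):
  Node 1: (V_1 - 12)/68 + (V_1 - V_2)/30 + (V_1 - 0)/24000 = 0
  Node 2: (V_2 - V_1)/30 + (V_2 - 0)/43000 = 0
Collecting terms (coefficients in siemens):
  0.04808·V_1 - 0.03333·V_2 = 0.1765
  0.03336·V_2 - 0.03333·V_1 = 0
Determinant D = (0.04808)(0.03336) - (-0.03333)(-0.03333) = 0.0004927
V_1 = [(0.1765)(0.03336) - (-0.03333)(0)]/D = 11.95 V
V_2 = [(0.04808)(0) - (0.1765)(-0.03333)]/D = 11.94 V
V_th = V_2 - V_3 = 11.94 - 0 = 11.94 V
Step 2 — R_th: zero the source — replace V1 by a short circuit (node 3 merges into node 0) — and find the resistance seen between A (node 2) and B (node 0).
Reduce the network between node 2 (A) and node 0 (B) by series/parallel combination:
  Rp1 = R1 ‖ R3 (parallel, both between nodes 0 and 1) = 1/(1/68 + 1/24000) = 67.81 Ω
  Rs1 = R2 + Rp1 (series, joined only at node 1) = 30 + 67.81 = 97.81 Ω
  Rp2 = R4 ‖ Rs1 (parallel, both between nodes 0 and 2) = 1/(1/43000 + 1/97.81) = 97.59 Ω
R_th = 97.59 Ω
I_n = V_th/R_th = 11.94/97.59 = 0.1223 A, and R_n = R_th = 97.59 Ω

Final answer: I_n = 0.1223 A, R_n = 97.59 Ω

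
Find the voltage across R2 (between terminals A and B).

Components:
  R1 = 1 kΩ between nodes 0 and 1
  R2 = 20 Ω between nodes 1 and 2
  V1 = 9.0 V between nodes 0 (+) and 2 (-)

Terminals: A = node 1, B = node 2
R1 and R2 are in series across V1 (node 0 → node 1 → node 2), and the output A–B is taken across R2, so this is a voltage divider.
Series current: I = V1/(R1 + R2) = 9/(1000 + 20) = 9/1020 = 0.008824 A
V_R2 = I × R2 = V1 × R2/(R1 + R2) = 9 × 20/1020 = 0.1765 V

Final answer: 0.1765 V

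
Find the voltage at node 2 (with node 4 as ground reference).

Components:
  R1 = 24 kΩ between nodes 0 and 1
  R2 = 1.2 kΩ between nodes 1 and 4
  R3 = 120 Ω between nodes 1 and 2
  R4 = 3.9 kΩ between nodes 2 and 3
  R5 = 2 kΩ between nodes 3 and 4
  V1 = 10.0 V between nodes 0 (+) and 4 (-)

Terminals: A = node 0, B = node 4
Nodal analysis, taking node 4 as the 0 V reference.
Source V1 fixes V_0 = 10 V.
KCL at each unknown node (sum of currents leaving = 0; resistances in Ω):
  Node 1: (V_1 - 10)/24000 + (V_1 - 0)/1200 + (V_1 - V_2)/120 = 0
  Node 2: (V_2 - V_1)/120 + (V_2 - V_3)/3900 = 0
  Node 3: (V_3 - V_2)/3900 + (V_3 - 0)/2000 = 0
Collecting terms (coefficients in siemens):
  0.009208·V_1 - 0.008333·V_2 = 0.0004167
  0.00859·V_2 - 0.008333·V_1 - 0.0002564·V_3 = 0
  0.0007564·V_3 - 0.0002564·V_2 = 0
Solving these 3 simultaneous equations (Gaussian elimination) gives:
  V_1 = 0.4002 V, V_2 = 0.3922 V, V_3 = 0.133 V
The requested potential is V_2 = 0.3922 V.

Final answer: V_2 = 0.3922 V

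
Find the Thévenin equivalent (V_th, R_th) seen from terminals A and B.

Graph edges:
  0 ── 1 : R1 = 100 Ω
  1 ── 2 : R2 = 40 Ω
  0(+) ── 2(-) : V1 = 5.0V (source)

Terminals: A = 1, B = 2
Step 1 — V_th is the open-circuit voltage V_A - V_B (nothing connected across the terminals).
Nodal analysis, taking node 2 as the 0 V reference.
Source V1 fixes V_0 = 5 V.
KCL at each unknown node (sum of currents leaving = 0; resistances in Ω):
  Node 1: (V_1 - 5)/100 + (V_1 - 0)/40 = 0
Collecting terms: 0.035 × V_1 = 0.05  =>  V_1 = 1.429 V
V_th = V_1 - V_2 = 1.429 - 0 = 1.429 V
Step 2 — R_th: zero the source — replace V1 by a short circuit (node 2 merges into node 0) — and find the resistance seen between A (node 1) and B (node 0).
Reduce the network between node 1 (A) and node 0 (B) by series/parallel combination:
  Rp1 = R1 ‖ R2 (parallel, both between nodes 0 and 1) = 1/(1/100 + 1/40) = 28.57 Ω
R_th = 28.57 Ω

Final answer: V_th = 1.429 V, R_th = 28.57 Ω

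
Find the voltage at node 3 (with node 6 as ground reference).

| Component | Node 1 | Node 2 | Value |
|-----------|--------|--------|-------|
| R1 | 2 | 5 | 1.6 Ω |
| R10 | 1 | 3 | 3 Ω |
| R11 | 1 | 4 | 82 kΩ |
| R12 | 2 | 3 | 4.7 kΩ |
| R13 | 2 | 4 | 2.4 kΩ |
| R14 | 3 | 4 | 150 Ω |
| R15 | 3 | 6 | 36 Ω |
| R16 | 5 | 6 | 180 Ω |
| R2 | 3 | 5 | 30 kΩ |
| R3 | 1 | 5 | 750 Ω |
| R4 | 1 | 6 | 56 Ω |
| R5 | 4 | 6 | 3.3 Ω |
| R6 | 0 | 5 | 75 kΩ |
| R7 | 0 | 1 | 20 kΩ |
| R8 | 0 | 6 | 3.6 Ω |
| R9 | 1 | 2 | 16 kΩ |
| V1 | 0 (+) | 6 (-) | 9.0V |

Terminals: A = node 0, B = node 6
Nodal analysis, taking node 6 as the 0 V reference.
Source V1 fixes V_0 = 9 V.
KCL at each unknown node (sum of currents leaving = 0; resistances in Ω):
  Node 1: (V_1 - V_5)/750 + (V_1 - 0)/56 + (V_1 - 9)/20000 + (V_1 - V_2)/16000 + (V_1 - V_3)/3 + (V_1 - V_4)/82000 = 0
  Node 2: (V_2 - V_5)/1.6 + (V_2 - V_1)/16000 + (V_2 - V_3)/4700 + (V_2 - V_4)/2400 = 0
  Node 3: (V_3 - V_5)/30000 + (V_3 - V_1)/3 + (V_3 - V_2)/4700 + (V_3 - V_4)/150 + (V_3 - 0)/36 = 0
  Node 4: (V_4 - 0)/3.3 + (V_4 - V_1)/82000 + (V_4 - V_2)/2400 + (V_4 - V_3)/150 = 0
  Node 5: (V_5 - V_2)/1.6 + (V_5 - V_3)/30000 + (V_5 - V_1)/750 + (V_5 - 9)/75000 + (V_5 - 0)/180 = 0
Collecting terms (coefficients in siemens):
  0.3526·V_1 - 0.0000625·V_2 - 0.3333·V_3 - 0.0000122·V_4 - 0.001333·V_5 = 0.00045
  0.6257·V_2 - 0.0000625·V_1 - 0.0002128·V_3 - 0.0004167·V_4 - 0.625·V_5 = 0
  0.368·V_3 - 0.3333·V_1 - 0.0002128·V_2 - 0.006667·V_4 - 0.00003333·V_5 = 0
  0.3101·V_4 - 0.0000122·V_1 - 0.0004167·V_2 - 0.006667·V_3 = 0
  0.6319·V_5 - 0.001333·V_1 - 0.625·V_2 - 0.00003333·V_3 = 0.00012
Solving these 5 simultaneous equations (Gaussian elimination) gives:
  V_1 = 0.009461 V, V_2 = 0.01774 V, V_3 = 0.008585 V, V_4 = 0.0002087 V
  V_5 = 0.01775 V
The requested potential is V_3 = 0.008585 V.

Final answer: V_3 = 0.008585 V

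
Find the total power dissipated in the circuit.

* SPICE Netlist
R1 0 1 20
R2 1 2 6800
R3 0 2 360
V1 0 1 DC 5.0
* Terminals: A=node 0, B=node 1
Nodal analysis, taking node 1 as the 0 V reference.
Source V1 fixes V_0 = 5 V.
KCL at each unknown node (sum of currents leaving = 0; resistances in Ω):
  Node 2: (V_2 - 0)/6800 + (V_2 - 5)/360 = 0
Collecting terms: 0.002925 × V_2 = 0.01389  =>  V_2 = 4.749 V
Power in each resistor, P = (ΔV)²/R:
  P_R1 = (5 - 0)²/20 = 1.25 W
  P_R2 = (0 - 4.749)²/6800 = 0.003316 W
  P_R3 = (5 - 4.749)²/360 = 0.0001756 W
P_total = P_R1 + P_R2 + P_R3 = 1.253 W

Final answer: 1.253 W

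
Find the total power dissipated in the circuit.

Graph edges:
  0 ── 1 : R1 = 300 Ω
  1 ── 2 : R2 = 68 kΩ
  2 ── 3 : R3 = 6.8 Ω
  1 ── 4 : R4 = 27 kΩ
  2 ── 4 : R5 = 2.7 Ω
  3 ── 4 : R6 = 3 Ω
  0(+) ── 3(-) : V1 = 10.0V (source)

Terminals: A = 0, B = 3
Nodal analysis, taking node 3 as the 0 V reference.
Source V1 fixes V_0 = 10 V.
KCL at each unknown node (sum of currents leaving = 0; resistances in Ω):
  Node 1: (V_1 - 10)/300 + (V_1 - V_2)/68000 + (V_1 - V_4)/27000 = 0
  Node 2: (V_2 - V_1)/68000 + (V_2 - 0)/6.8 + (V_2 - V_4)/2.7 = 0
  Node 4: (V_4 - V_1)/27000 + (V_4 - V_2)/2.7 + (V_4 - 0)/3 = 0
Collecting terms (coefficients in siemens):
  0.003385·V_1 - 0.00001471·V_2 - 0.00003704·V_4 = 0.03333
  0.5174·V_2 - 0.00001471·V_1 - 0.3704·V_4 = 0
  0.7037·V_4 - 0.00003704·V_1 - 0.3704·V_2 = 0
Solving these 3 simultaneous equations (Gaussian elimination) gives:
  V_1 = 9.847 V, V_2 = 0.001044 V, V_4 = 0.001068 V
Power in each resistor, P = (ΔV)²/R:
  P_R1 = (10 - 9.847)²/300 = 0.00007787 W
  P_R2 = (9.847 - 0.001044)²/68000 = 0.001426 W
  P_R3 = (0.001044 - 0)²/6.8 = 0.0000001603 W
  P_R4 = (9.847 - 0.001068)²/27000 = 0.003591 W
  P_R5 = (0.001044 - 0.001068)²/2.7 = 0.0000000002068 W
  P_R6 = (0 - 0.001068)²/3 = 0.00000038 W
P_total = P_R1 + P_R2 + P_R3 + P_R4 + P_R5 + P_R6 = 0.005095 W

Final answer: 0.005095 W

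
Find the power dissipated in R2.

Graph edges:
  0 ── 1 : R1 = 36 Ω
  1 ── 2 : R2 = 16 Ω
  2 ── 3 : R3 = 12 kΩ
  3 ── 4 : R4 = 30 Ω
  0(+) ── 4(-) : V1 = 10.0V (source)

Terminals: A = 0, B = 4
Nodal analysis, taking node 4 as the 0 V reference.
Source V1 fixes V_0 = 10 V.
KCL at each unknown node (sum of currents leaving = 0; resistances in Ω):
  Node 1: (V_1 - 10)/36 + (V_1 - V_2)/16 = 0
  Node 2: (V_2 - V_1)/16 + (V_2 - V_3)/12000 = 0
  Node 3: (V_3 - V_2)/12000 + (V_3 - 0)/30 = 0
Collecting terms (coefficients in siemens):
  0.09028·V_1 - 0.0625·V_2 = 0.2778
  0.06258·V_2 - 0.0625·V_1 - 0.00008333·V_3 = 0
  0.03342·V_3 - 0.00008333·V_2 = 0
Solving these 3 simultaneous equations (Gaussian elimination) gives:
  V_1 = 9.97 V, V_2 = 9.957 V, V_3 = 0.02483 V
I_R2 = (V_1 - V_2)/R2 = (9.97 - 9.957)/16 = 0.0008277 A
P_R2 = I_R2² × R2 = (0.0008277)² × 16 = 0.00001096 W

Final answer: 1.096e-05 W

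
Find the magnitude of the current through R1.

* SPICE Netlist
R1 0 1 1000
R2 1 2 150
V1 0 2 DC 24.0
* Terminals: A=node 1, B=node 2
Nodal analysis, taking node 2 as the 0 V reference.
Source V1 fixes V_0 = 24 V.
KCL at each unknown node (sum of currents leaving = 0; resistances in Ω):
  Node 1: (V_1 - 24)/1000 + (V_1 - 0)/150 = 0
Collecting terms: 0.007667 × V_1 = 0.024  =>  V_1 = 3.13 V
I_R1 = (V_0 - V_1)/R1 = (24 - 3.13)/1000 = 0.02087 A
|I_R1| = 0.02087 A

Final answer: |I_R1| = 0.02087 A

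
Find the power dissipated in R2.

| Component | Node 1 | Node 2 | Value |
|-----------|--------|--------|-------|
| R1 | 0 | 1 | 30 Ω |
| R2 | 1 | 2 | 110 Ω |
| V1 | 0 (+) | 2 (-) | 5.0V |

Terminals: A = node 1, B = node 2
Nodal analysis, taking node 2 as the 0 V reference.
Source V1 fixes V_0 = 5 V.
KCL at each unknown node (sum of currents leaving = 0; resistances in Ω):
  Node 1: (V_1 - 5)/30 + (V_1 - 0)/110 = 0
Collecting terms: 0.04242 × V_1 = 0.1667  =>  V_1 = 3.929 V
I_R2 = (V_1 - V_2)/R2 = (3.929 - 0)/110 = 0.03571 A
P_R2 = I_R2² × R2 = (0.03571)² × 110 = 0.1403 W

Final answer: 0.1403 W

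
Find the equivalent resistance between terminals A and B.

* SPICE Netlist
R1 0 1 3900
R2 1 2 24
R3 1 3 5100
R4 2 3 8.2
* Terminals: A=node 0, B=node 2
Reduce the network between node 0 (A) and node 2 (B) by series/parallel combination:
  Rs1 = R3 + R4 (series, joined only at node 3) = 5100 + 8.2 = 5108 Ω
  Rp1 = R2 ‖ Rs1 (parallel, both between nodes 1 and 2) = 1/(1/24 + 1/5108) = 23.89 Ω
  Rs2 = R1 + Rp1 (series, joined only at node 1) = 3900 + 23.89 = 3924 Ω
R_eq = 3.924 kΩ

Final answer: 3.924 kΩ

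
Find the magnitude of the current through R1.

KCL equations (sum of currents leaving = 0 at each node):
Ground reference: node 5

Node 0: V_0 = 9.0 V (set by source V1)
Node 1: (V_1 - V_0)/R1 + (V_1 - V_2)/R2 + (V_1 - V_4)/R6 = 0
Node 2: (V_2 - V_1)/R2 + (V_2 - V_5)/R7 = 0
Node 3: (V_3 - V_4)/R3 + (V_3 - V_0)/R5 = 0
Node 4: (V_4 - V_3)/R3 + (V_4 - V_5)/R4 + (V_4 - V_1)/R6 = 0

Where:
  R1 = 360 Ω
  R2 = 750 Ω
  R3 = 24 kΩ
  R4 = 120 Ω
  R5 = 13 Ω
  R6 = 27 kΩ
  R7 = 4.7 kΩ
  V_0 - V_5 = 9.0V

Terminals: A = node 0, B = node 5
Nodal analysis, taking node 5 as the 0 V reference.
Source V1 fixes V_0 = 9 V.
KCL at each unknown node (sum of currents leaving = 0; resistances in Ω):
  Node 1: (V_1 - 9)/360 + (V_1 - V_2)/750 + (V_1 - V_4)/27000 = 0
  Node 2: (V_2 - V_1)/750 + (V_2 - 0)/4700 = 0
  Node 3: (V_3 - V_4)/24000 + (V_3 - 9)/13 = 0
  Node 4: (V_4 - V_3)/24000 + (V_4 - 0)/120 + (V_4 - V_1)/27000 = 0
Collecting terms (coefficients in siemens):
  0.004148·V_1 - 0.001333·V_2 - 0.00003704·V_4 = 0.025
  0.001546·V_2 - 0.001333·V_1 = 0
  0.07696·V_3 - 0.00004167·V_4 = 0.6923
  0.008412·V_4 - 0.00003704·V_1 - 0.00004167·V_3 = 0
Solving these 4 simultaneous equations (Gaussian elimination) gives:
  V_1 = 8.339 V, V_2 = 7.191 V, V_3 = 8.995 V, V_4 = 0.08127 V
I_R1 = (V_0 - V_1)/R1 = (9 - 8.339)/360 = 0.001836 A
|I_R1| = 0.001836 A

Final answer: |I_R1| = 0.001836 A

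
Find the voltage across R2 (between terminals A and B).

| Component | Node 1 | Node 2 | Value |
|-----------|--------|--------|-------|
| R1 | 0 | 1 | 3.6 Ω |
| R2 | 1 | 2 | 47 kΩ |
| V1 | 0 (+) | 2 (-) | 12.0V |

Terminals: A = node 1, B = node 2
R1 and R2 are in series across V1 (node 0 → node 1 → node 2), and the output A–B is taken across R2, so this is a voltage divider.
Series current: I = V1/(R1 + R2) = 12/(3.6 + 47000) = 12/47000 = 0.0002553 A
V_R2 = I × R2 = V1 × R2/(R1 + R2) = 12 × 47000/47000 = 12 V

Final answer: 12 V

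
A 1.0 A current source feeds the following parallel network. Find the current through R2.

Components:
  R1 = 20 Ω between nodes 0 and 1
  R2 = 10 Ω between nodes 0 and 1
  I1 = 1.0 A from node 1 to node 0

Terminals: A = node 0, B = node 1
All resistors sit directly between nodes 0 and 1, so they are in parallel and share one voltage V; the full source current 1 A splits among them.
1/R_par = 1/20 + 1/10 = 0.15 S  =>  R_par = 6.667 Ω
V = I × R_par = 1 × 6.667 = 6.667 V
I_R2 = V/R2 = 6.667/10 = 0.6667 A

Final answer: 0.6667 A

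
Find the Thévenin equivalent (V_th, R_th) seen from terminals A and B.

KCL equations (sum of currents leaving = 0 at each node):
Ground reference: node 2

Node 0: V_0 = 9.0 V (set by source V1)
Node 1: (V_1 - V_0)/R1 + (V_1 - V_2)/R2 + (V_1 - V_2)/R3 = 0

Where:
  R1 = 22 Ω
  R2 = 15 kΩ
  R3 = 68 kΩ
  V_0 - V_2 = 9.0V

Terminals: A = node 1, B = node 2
Step 1 — V_th is the open-circuit voltage V_A - V_B (nothing connected across the terminals).
Nodal analysis, taking node 2 as the 0 V reference.
Source V1 fixes V_0 = 9 V.
KCL at each unknown node (sum of currents leaving = 0; resistances in Ω):
  Node 1: (V_1 - 9)/22 + (V_1 - 0)/15000 + (V_1 - 0)/68000 = 0
Collecting terms: 0.04554 × V_1 = 0.4091  =>  V_1 = 8.984 V
V_th = V_1 - V_2 = 8.984 - 0 = 8.984 V
Step 2 — R_th: zero the source — replace V1 by a short circuit (node 2 merges into node 0) — and find the resistance seen between A (node 1) and B (node 0).
Reduce the network between node 1 (A) and node 0 (B) by series/parallel combination:
  Rp1 = R1 ‖ R2 ‖ R3 (parallel, all between nodes 0 and 1) = 1/(1/22 + 1/15000 + 1/68000) = 21.96 Ω
R_th = 21.96 Ω

Final answer: V_th = 8.984 V, R_th = 21.96 Ω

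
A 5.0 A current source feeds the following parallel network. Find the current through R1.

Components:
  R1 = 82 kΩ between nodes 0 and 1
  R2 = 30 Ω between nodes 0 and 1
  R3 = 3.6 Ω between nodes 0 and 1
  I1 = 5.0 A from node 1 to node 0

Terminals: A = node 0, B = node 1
All resistors sit directly between nodes 0 and 1, so they are in parallel and share one voltage V; the full source current 5 A splits among them.
1/R_par = 1/82000 + 1/30 + 1/3.6 = 0.3111 S  =>  R_par = 3.214 Ω
V = I × R_par = 5 × 3.214 = 16.07 V
I_R1 = V/R1 = 16.07/82000 = 0.000196 A

Final answer: 0.000196 A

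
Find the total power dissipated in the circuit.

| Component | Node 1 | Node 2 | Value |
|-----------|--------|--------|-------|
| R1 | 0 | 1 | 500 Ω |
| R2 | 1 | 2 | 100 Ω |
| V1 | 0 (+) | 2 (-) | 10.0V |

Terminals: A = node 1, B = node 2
Nodal analysis, taking node 2 as the 0 V reference.
Source V1 fixes V_0 = 10 V.
KCL at each unknown node (sum of currents leaving = 0; resistances in Ω):
  Node 1: (V_1 - 10)/500 + (V_1 - 0)/100 = 0
Collecting terms: 0.012 × V_1 = 0.02  =>  V_1 = 1.667 V
Power in each resistor, P = (ΔV)²/R:
  P_R1 = (10 - 1.667)²/500 = 0.1389 W
  P_R2 = (1.667 - 0)²/100 = 0.02778 W
P_total = P_R1 + P_R2 = 0.1667 W

Final answer: 0.1667 W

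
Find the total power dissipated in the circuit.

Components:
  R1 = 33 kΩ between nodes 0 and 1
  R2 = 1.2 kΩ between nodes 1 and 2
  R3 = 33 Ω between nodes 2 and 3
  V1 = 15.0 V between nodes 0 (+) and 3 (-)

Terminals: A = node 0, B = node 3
Nodal analysis, taking node 3 as the 0 V reference.
Source V1 fixes V_0 = 15 V.
KCL at each unknown node (sum of currents leaving = 0; resistances in Ω):
  Node 1: (V_1 - 15)/33000 + (V_1 - V_2)/1200 = 0
  Node 2: (V_2 - V_1)/1200 + (V_2 - 0)/33 = 0
Collecting terms (coefficients in siemens):
  0.0008636·V_1 - 0.0008333·V_2 = 0.0004545
  0.03114·V_2 - 0.0008333·V_1 = 0
Determinant D = (0.0008636)(0.03114) - (-0.0008333)(-0.0008333) = 0.0000262
V_1 = [(0.0004545)(0.03114) - (-0.0008333)(0)]/D = 0.5403 V
V_2 = [(0.0008636)(0) - (0.0004545)(-0.0008333)]/D = 0.01446 V
Power in each resistor, P = (ΔV)²/R:
  P_R1 = (15 - 0.5403)²/33000 = 0.006336 W
  P_R2 = (0.5403 - 0.01446)²/1200 = 0.0002304 W
  P_R3 = (0.01446 - 0)²/33 = 0.000006336 W
P_total = P_R1 + P_R2 + P_R3 = 0.006573 W

Final answer: 0.006573 W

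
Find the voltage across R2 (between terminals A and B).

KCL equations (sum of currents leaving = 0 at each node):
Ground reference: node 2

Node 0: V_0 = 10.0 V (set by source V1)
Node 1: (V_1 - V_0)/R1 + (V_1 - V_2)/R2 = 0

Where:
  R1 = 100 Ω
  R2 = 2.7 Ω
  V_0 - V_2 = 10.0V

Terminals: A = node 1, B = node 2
R1 and R2 are in series across V1 (node 0 → node 1 → node 2), and the output A–B is taken across R2, so this is a voltage divider.
Series current: I = V1/(R1 + R2) = 10/(100 + 2.7) = 10/102.7 = 0.09737 A
V_R2 = I × R2 = V1 × R2/(R1 + R2) = 10 × 2.7/102.7 = 0.2629 V

Final answer: 0.2629 V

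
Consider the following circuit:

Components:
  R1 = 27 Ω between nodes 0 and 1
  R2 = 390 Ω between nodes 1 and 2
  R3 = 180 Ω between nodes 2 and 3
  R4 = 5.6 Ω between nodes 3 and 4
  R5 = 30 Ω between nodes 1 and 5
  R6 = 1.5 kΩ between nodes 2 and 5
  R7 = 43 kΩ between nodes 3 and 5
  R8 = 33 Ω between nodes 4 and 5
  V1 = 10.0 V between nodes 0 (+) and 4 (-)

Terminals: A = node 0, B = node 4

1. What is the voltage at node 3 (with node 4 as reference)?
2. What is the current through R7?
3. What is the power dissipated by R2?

Nodal analysis, taking node 4 as the 0 V reference.
Source V1 fixes V_0 = 10 V.
KCL at each unknown node (sum of currents leaving = 0; resistances in Ω):
  Node 1: (V_1 - 10)/27 + (V_1 - V_2)/390 + (V_1 - V_5)/30 = 0
  Node 2: (V_2 - V_1)/390 + (V_2 - V_3)/180 + (V_2 - V_5)/1500 = 0
  Node 3: (V_3 - V_2)/180 + (V_3 - 0)/5.6 + (V_3 - V_5)/43000 = 0
  Node 5: (V_5 - V_1)/30 + (V_5 - V_2)/1500 + (V_5 - V_3)/43000 + (V_5 - 0)/33 = 0
Collecting terms (coefficients in siemens):
  0.07293·V_1 - 0.002564·V_2 - 0.03333·V_5 = 0.3704
  0.008786·V_2 - 0.002564·V_1 - 0.005556·V_3 - 0.0006667·V_5 = 0
  0.1842·V_3 - 0.005556·V_2 - 0.00002326·V_5 = 0
  0.06433·V_5 - 0.03333·V_1 - 0.0006667·V_2 - 0.00002326·V_3 = 0
Solving these 4 simultaneous equations (Gaussian elimination) gives:
  V_1 = 6.774 V, V_2 = 2.289 V, V_3 = 0.0695 V, V_5 = 3.534 V
Part 1:
  Read off the nodal solution: V_3 = 0.0695 V
Part 2:
  I_R7 = (V_3 - V_5)/R7 = (0.0695 - 3.534)/43000 = -0.00008056 A
  Magnitude: I_R7 = 0.00008056 A
Part 3:
  I_R2 = (V_1 - V_2)/R2 = (6.774 - 2.289)/390 = 0.0115 A
  P_R2 = I_R2² × R2 = (0.0115)² × 390 = 0.05157 W

Final answers:
1. V_3 = 0.0695 V
2. I_R7 = 8.056e-05 A
3. P_R2 = 0.05157 W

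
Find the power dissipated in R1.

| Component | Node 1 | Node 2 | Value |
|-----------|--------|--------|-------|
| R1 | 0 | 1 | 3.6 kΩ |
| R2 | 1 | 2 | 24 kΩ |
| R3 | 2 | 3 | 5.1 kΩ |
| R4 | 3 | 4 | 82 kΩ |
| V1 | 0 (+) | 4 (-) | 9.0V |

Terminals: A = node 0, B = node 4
Nodal analysis, taking node 4 as the 0 V reference.
Source V1 fixes V_0 = 9 V.
KCL at each unknown node (sum of currents leaving = 0; resistances in Ω):
  Node 1: (V_1 - 9)/3600 + (V_1 - V_2)/24000 = 0
  Node 2: (V_2 - V_1)/24000 + (V_2 - V_3)/5100 = 0
  Node 3: (V_3 - V_2)/5100 + (V_3 - 0)/82000 = 0
Collecting terms (coefficients in siemens):
  0.0003194·V_1 - 0.00004167·V_2 = 0.0025
  0.0002377·V_2 - 0.00004167·V_1 - 0.0001961·V_3 = 0
  0.0002083·V_3 - 0.0001961·V_2 = 0
Solving these 3 simultaneous equations (Gaussian elimination) gives:
  V_1 = 8.718 V, V_2 = 6.834 V, V_3 = 6.434 V
I_R1 = (V_0 - V_1)/R1 = (9 - 8.718)/3600 = 0.00007847 A
P_R1 = I_R1² × R1 = (0.00007847)² × 3600 = 0.00002216 W

Final answer: 2.216e-05 W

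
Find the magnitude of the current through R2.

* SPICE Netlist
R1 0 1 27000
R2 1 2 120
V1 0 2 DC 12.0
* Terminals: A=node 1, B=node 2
Nodal analysis, taking node 2 as the 0 V reference.
Source V1 fixes V_0 = 12 V.
KCL at each unknown node (sum of currents leaving = 0; resistances in Ω):
  Node 1: (V_1 - 12)/27000 + (V_1 - 0)/120 = 0
Collecting terms: 0.00837 × V_1 = 0.0004444  =>  V_1 = 0.0531 V
I_R2 = (V_1 - V_2)/R2 = (0.0531 - 0)/120 = 0.0004425 A
|I_R2| = 0.0004425 A

Final answer: |I_R2| = 0.0004425 A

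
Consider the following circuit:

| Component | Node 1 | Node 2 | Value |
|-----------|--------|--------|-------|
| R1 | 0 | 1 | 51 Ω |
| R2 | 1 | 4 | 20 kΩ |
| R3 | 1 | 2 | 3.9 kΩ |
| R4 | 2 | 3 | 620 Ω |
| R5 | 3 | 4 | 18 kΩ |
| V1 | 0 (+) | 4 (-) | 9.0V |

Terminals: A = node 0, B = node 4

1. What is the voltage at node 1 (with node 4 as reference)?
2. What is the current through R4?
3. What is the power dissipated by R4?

Nodal analysis, taking node 4 as the 0 V reference.
Source V1 fixes V_0 = 9 V.
KCL at each unknown node (sum of currents leaving = 0; resistances in Ω):
  Node 1: (V_1 - 9)/51 + (V_1 - 0)/20000 + (V_1 - V_2)/3900 = 0
  Node 2: (V_2 - V_1)/3900 + (V_2 - V_3)/620 = 0
  Node 3: (V_3 - V_2)/620 + (V_3 - 0)/18000 = 0
Collecting terms (coefficients in siemens):
  0.01991·V_1 - 0.0002564·V_2 = 0.1765
  0.001869·V_2 - 0.0002564·V_1 - 0.001613·V_3 = 0
  0.001668·V_3 - 0.001613·V_2 = 0
Solving these 3 simultaneous equations (Gaussian elimination) gives:
  V_1 = 8.957 V, V_2 = 7.406 V, V_3 = 7.159 V
Part 1:
  Read off the nodal solution: V_1 = 8.957 V
Part 2:
  I_R4 = (V_2 - V_3)/R4 = (7.406 - 7.159)/620 = 0.0003977 A
  Magnitude: I_R4 = 0.0003977 A
Part 3:
  I_R4 = (V_2 - V_3)/R4 = (7.406 - 7.159)/620 = 0.0003977 A
  P_R4 = I_R4² × R4 = (0.0003977)² × 620 = 0.00009808 W

Final answers:
1. V_1 = 8.957 V
2. I_R4 = 0.0003977 A
3. P_R4 = 9.808e-05 W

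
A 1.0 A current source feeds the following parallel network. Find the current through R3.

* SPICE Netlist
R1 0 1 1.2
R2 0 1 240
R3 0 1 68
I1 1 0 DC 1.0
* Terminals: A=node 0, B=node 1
All resistors sit directly between nodes 0 and 1, so they are in parallel and share one voltage V; the full source current 1 A splits among them.
1/R_par = 1/1.2 + 1/240 + 1/68 = 0.8522 S  =>  R_par = 1.173 Ω
V = I × R_par = 1 × 1.173 = 1.173 V
I_R3 = V/R3 = 1.173/68 = 0.01726 A

Final answer: 0.01726 A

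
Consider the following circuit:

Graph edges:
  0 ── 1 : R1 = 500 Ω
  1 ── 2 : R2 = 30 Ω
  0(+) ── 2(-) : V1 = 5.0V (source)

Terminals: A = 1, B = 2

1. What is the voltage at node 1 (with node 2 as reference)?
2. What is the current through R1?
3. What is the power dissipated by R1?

Nodal analysis, taking node 2 as the 0 V reference.
Source V1 fixes V_0 = 5 V.
KCL at each unknown node (sum of currents leaving = 0; resistances in Ω):
  Node 1: (V_1 - 5)/500 + (V_1 - 0)/30 = 0
Collecting terms: 0.03533 × V_1 = 0.01  =>  V_1 = 0.283 V
Part 1:
  Read off the nodal solution: V_1 = 0.283 V
Part 2:
  I_R1 = (V_0 - V_1)/R1 = (5 - 0.283)/500 = 0.009434 A
  Magnitude: I_R1 = 0.009434 A
Part 3:
  I_R1 = (V_0 - V_1)/R1 = (5 - 0.283)/500 = 0.009434 A
  P_R1 = I_R1² × R1 = (0.009434)² × 500 = 0.0445 W

Final answers:
1. V_1 = 0.283 V
2. I_R1 = 0.009434 A
3. P_R1 = 0.0445 W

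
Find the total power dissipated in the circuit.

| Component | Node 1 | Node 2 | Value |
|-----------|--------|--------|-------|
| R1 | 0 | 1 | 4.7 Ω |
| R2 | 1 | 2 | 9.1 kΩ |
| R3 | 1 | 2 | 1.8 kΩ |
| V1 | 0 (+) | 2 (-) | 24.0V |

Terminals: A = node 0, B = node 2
Nodal analysis, taking node 2 as the 0 V reference.
Source V1 fixes V_0 = 24 V.
KCL at each unknown node (sum of currents leaving = 0; resistances in Ω):
  Node 1: (V_1 - 24)/4.7 + (V_1 - 0)/9100 + (V_1 - 0)/1800 = 0
Collecting terms: 0.2134 × V_1 = 5.106  =>  V_1 = 23.93 V
Power in each resistor, P = (ΔV)²/R:
  P_R1 = (24 - 23.93)²/4.7 = 0.001191 W
  P_R2 = (23.93 - 0)²/9100 = 0.0629 W
  P_R3 = (23.93 - 0)²/1800 = 0.318 W
P_total = P_R1 + P_R2 + P_R3 = 0.3821 W

Final answer: 0.3821 W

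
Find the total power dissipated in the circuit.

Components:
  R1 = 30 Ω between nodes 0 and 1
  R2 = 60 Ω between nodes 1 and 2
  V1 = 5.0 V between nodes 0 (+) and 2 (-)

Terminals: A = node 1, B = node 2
Nodal analysis, taking node 2 as the 0 V reference.
Source V1 fixes V_0 = 5 V.
KCL at each unknown node (sum of currents leaving = 0; resistances in Ω):
  Node 1: (V_1 - 5)/30 + (V_1 - 0)/60 = 0
Collecting terms: 0.05 × V_1 = 0.1667  =>  V_1 = 3.333 V
Power in each resistor, P = (ΔV)²/R:
  P_R1 = (5 - 3.333)²/30 = 0.09259 W
  P_R2 = (3.333 - 0)²/60 = 0.1852 W
P_total = P_R1 + P_R2 = 0.2778 W

Final answer: 0.2778 W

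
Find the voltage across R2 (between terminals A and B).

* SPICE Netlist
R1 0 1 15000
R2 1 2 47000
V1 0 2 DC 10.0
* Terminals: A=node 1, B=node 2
R1 and R2 are in series across V1 (node 0 → node 1 → node 2), and the output A–B is taken across R2, so this is a voltage divider.
Series current: I = V1/(R1 + R2) = 10/(15000 + 47000) = 10/62000 = 0.0001613 A
V_R2 = I × R2 = V1 × R2/(R1 + R2) = 10 × 47000/62000 = 7.581 V

Final answer: 7.581 V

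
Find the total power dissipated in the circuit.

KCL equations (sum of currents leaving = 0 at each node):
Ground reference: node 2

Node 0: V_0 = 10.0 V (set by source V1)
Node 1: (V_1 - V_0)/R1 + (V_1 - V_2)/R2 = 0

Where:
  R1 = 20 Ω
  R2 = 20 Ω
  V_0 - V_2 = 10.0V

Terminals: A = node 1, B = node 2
Nodal analysis, taking node 2 as the 0 V reference.
Source V1 fixes V_0 = 10 V.
KCL at each unknown node (sum of currents leaving = 0; resistances in Ω):
  Node 1: (V_1 - 10)/20 + (V_1 - 0)/20 = 0
Collecting terms: 0.1 × V_1 = 0.5  =>  V_1 = 5 V
Power in each resistor, P = (ΔV)²/R:
  P_R1 = (10 - 5)²/20 = 1.25 W
  P_R2 = (5 - 0)²/20 = 1.25 W
P_total = P_R1 + P_R2 = 2.5 W

Final answer: 2.5 W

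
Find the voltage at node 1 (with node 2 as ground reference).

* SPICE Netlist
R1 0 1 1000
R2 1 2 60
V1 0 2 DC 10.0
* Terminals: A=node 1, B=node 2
Nodal analysis, taking node 2 as the 0 V reference.
Source V1 fixes V_0 = 10 V.
KCL at each unknown node (sum of currents leaving = 0; resistances in Ω):
  Node 1: (V_1 - 10)/1000 + (V_1 - 0)/60 = 0
Collecting terms: 0.01767 × V_1 = 0.01  =>  V_1 = 0.566 V
The requested potential is V_1 = 0.566 V.

Final answer: V_1 = 0.566 V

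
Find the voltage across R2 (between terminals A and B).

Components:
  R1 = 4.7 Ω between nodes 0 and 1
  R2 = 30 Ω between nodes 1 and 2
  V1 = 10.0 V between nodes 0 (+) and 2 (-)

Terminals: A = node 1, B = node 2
R1 and R2 are in series across V1 (node 0 → node 1 → node 2), and the output A–B is taken across R2, so this is a voltage divider.
Series current: I = V1/(R1 + R2) = 10/(4.7 + 30) = 10/34.7 = 0.2882 A
V_R2 = I × R2 = V1 × R2/(R1 + R2) = 10 × 30/34.7 = 8.646 V

Final answer: 8.646 V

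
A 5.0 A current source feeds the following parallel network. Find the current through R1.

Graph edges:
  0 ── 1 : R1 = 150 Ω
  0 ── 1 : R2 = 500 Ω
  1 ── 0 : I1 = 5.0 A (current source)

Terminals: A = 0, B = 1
All resistors sit directly between nodes 0 and 1, so they are in parallel and share one voltage V; the full source current 5 A splits among them.
1/R_par = 1/150 + 1/500 = 0.008667 S  =>  R_par = 115.4 Ω
V = I × R_par = 5 × 115.4 = 576.9 V
I_R1 = V/R1 = 576.9/150 = 3.846 A

Final answer: 3.846 A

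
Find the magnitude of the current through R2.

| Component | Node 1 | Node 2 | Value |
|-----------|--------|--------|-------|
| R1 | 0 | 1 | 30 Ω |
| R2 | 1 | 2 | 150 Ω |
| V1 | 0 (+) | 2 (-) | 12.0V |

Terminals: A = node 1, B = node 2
Nodal analysis, taking node 2 as the 0 V reference.
Source V1 fixes V_0 = 12 V.
KCL at each unknown node (sum of currents leaving = 0; resistances in Ω):
  Node 1: (V_1 - 12)/30 + (V_1 - 0)/150 = 0
Collecting terms: 0.04 × V_1 = 0.4  =>  V_1 = 10 V
I_R2 = (V_1 - V_2)/R2 = (10 - 0)/150 = 0.06667 A
|I_R2| = 0.06667 A

Final answer: |I_R2| = 0.06667 A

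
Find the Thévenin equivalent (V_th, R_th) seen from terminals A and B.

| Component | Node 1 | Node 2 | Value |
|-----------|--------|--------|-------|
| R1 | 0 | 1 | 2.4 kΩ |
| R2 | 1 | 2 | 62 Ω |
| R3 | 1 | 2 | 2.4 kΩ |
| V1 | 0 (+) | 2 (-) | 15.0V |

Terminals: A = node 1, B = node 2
Step 1 — V_th is the open-circuit voltage V_A - V_B (nothing connected across the terminals).
Nodal analysis, taking node 2 as the 0 V reference.
Source V1 fixes V_0 = 15 V.
KCL at each unknown node (sum of currents leaving = 0; resistances in Ω):
  Node 1: (V_1 - 15)/2400 + (V_1 - 0)/62 + (V_1 - 0)/2400 = 0
Collecting terms: 0.01696 × V_1 = 0.00625  =>  V_1 = 0.3685 V
V_th = V_1 - V_2 = 0.3685 - 0 = 0.3685 V
Step 2 — R_th: zero the source — replace V1 by a short circuit (node 2 merges into node 0) — and find the resistance seen between A (node 1) and B (node 0).
Reduce the network between node 1 (A) and node 0 (B) by series/parallel combination:
  Rp1 = R1 ‖ R2 ‖ R3 (parallel, all between nodes 0 and 1) = 1/(1/2400 + 1/62 + 1/2400) = 58.95 Ω
R_th = 58.95 Ω

Final answer: V_th = 0.3685 V, R_th = 58.95 Ω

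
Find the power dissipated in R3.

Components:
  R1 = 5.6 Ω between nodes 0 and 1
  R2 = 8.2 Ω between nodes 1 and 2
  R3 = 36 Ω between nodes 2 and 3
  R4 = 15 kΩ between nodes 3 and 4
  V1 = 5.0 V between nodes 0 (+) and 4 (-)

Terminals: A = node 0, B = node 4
Nodal analysis, taking node 4 as the 0 V reference.
Source V1 fixes V_0 = 5 V.
KCL at each unknown node (sum of currents leaving = 0; resistances in Ω):
  Node 1: (V_1 - 5)/5.6 + (V_1 - V_2)/8.2 = 0
  Node 2: (V_2 - V_1)/8.2 + (V_2 - V_3)/36 = 0
  Node 3: (V_3 - V_2)/36 + (V_3 - 0)/15000 = 0
Collecting terms (coefficients in siemens):
  0.3005·V_1 - 0.122·V_2 = 0.8929
  0.1497·V_2 - 0.122·V_1 - 0.02778·V_3 = 0
  0.02784·V_3 - 0.02778·V_2 = 0
Solving these 3 simultaneous equations (Gaussian elimination) gives:
  V_1 = 4.998 V, V_2 = 4.995 V, V_3 = 4.983 V
I_R3 = (V_2 - V_3)/R3 = (4.995 - 4.983)/36 = 0.0003322 A
P_R3 = I_R3² × R3 = (0.0003322)² × 36 = 0.000003974 W

Final answer: 3.974e-06 W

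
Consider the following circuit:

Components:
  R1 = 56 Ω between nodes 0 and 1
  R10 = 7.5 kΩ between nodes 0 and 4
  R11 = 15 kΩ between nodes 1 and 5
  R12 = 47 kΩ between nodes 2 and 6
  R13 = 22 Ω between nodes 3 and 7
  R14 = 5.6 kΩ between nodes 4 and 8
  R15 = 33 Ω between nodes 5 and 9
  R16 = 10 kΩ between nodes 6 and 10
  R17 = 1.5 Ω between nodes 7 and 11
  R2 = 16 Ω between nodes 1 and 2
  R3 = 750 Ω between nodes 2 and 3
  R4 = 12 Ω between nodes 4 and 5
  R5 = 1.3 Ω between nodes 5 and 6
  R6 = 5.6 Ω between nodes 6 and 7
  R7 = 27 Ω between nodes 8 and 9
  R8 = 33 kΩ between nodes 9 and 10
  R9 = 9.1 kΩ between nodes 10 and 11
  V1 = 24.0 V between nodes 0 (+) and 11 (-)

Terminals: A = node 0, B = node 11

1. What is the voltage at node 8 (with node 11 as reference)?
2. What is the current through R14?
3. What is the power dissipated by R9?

Nodal analysis, taking node 11 as the 0 V reference.
Source V1 fixes V_0 = 24 V.
KCL at each unknown node (sum of currents leaving = 0; resistances in Ω):
  Node 1: (V_1 - 24)/56 + (V_1 - V_2)/16 + (V_1 - V_5)/15000 = 0
  Node 2: (V_2 - V_1)/16 + (V_2 - V_3)/750 + (V_2 - V_6)/47000 = 0
  Node 3: (V_3 - V_2)/750 + (V_3 - V_7)/22 = 0
  Node 4: (V_4 - V_5)/12 + (V_4 - 24)/7500 + (V_4 - V_8)/5600 = 0
  Node 5: (V_5 - V_4)/12 + (V_5 - V_6)/1.3 + (V_5 - V_1)/15000 + (V_5 - V_9)/33 = 0
  Node 6: (V_6 - V_5)/1.3 + (V_6 - V_7)/5.6 + (V_6 - V_2)/47000 + (V_6 - V_10)/10000 = 0
  Node 7: (V_7 - V_6)/5.6 + (V_7 - V_3)/22 + (V_7 - 0)/1.5 = 0
  Node 8: (V_8 - V_9)/27 + (V_8 - V_4)/5600 = 0
  Node 9: (V_9 - V_8)/27 + (V_9 - V_10)/33000 + (V_9 - V_5)/33 = 0
  Node 10: (V_10 - V_9)/33000 + (V_10 - 0)/9100 + (V_10 - V_6)/10000 = 0
Collecting terms (coefficients in siemens):
  0.08042·V_1 - 0.0625·V_2 - 0.00006667·V_5 = 0.4286
  0.06385·V_2 - 0.0625·V_1 - 0.001333·V_3 - 0.00002128·V_6 = 0
  0.04679·V_3 - 0.001333·V_2 - 0.04545·V_7 = 0
  0.08365·V_4 - 0.08333·V_5 - 0.0001786·V_8 = 0.0032
  0.8829·V_5 - 0.00006667·V_1 - 0.08333·V_4 - 0.7692·V_6 - 0.0303·V_9 = 0
  0.9479·V_6 - 0.00002128·V_2 - 0.7692·V_5 - 0.1786·V_7 - 0.0001·V_10 = 0
  0.8907·V_7 - 0.04545·V_3 - 0.1786·V_6 = 0
  0.03722·V_8 - 0.0001786·V_4 - 0.03704·V_9 = 0
  0.06737·V_9 - 0.0303·V_5 - 0.03704·V_8 - 0.0000303·V_10 = 0
  0.0002402·V_10 - 0.0001·V_6 - 0.0000303·V_9 = 0
Solving these 10 simultaneous equations (Gaussian elimination) gives:
  V_1 = 22.31 V, V_2 = 21.85 V, V_3 = 0.6713 V, V_4 = 0.1229 V
  V_5 = 0.0848 V, V_6 = 0.07874 V, V_7 = 0.05004 V, V_8 = 0.08516 V
  V_9 = 0.08498 V, V_10 = 0.0435 V
Part 1:
  Read off the nodal solution: V_8 = 0.08516 V
Part 2:
  I_R14 = (V_4 - V_8)/R14 = (0.1229 - 0.08516)/5600 = 0.000006743 A
  Magnitude: I_R14 = 0.000006743 A
Part 3:
  I_R9 = (V_10 - V_11)/R9 = (0.0435 - 0)/9100 = 0.00000478 A
  P_R9 = I_R9² × R9 = (0.00000478)² × 9100 = 0.000000208 W

Final answers:
1. V_8 = 0.08516 V
2. I_R14 = 6.743e-06 A
3. P_R9 = 2.08e-07 W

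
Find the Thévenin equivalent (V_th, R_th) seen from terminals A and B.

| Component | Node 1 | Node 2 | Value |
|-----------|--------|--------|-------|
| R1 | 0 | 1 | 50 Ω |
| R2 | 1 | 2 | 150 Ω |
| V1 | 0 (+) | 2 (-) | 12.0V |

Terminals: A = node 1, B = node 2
Step 1 — V_th is the open-circuit voltage V_A - V_B (nothing connected across the terminals).
Nodal analysis, taking node 2 as the 0 V reference.
Source V1 fixes V_0 = 12 V.
KCL at each unknown node (sum of currents leaving = 0; resistances in Ω):
  Node 1: (V_1 - 12)/50 + (V_1 - 0)/150 = 0
Collecting terms: 0.02667 × V_1 = 0.24  =>  V_1 = 9 V
V_th = V_1 - V_2 = 9 - 0 = 9 V
Step 2 — R_th: zero the source — replace V1 by a short circuit (node 2 merges into node 0) — and find the resistance seen between A (node 1) and B (node 0).
Reduce the network between node 1 (A) and node 0 (B) by series/parallel combination:
  Rp1 = R1 ‖ R2 (parallel, both between nodes 0 and 1) = 1/(1/50 + 1/150) = 37.5 Ω
R_th = 37.5 Ω

Final answer: V_th = 9 V, R_th = 37.5 Ω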